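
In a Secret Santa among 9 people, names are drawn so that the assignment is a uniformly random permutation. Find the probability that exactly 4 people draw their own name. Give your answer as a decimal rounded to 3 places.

0.015

Choose which 4 of the 9 are fixed: C(9,4) = 126 ways.
The remaining 5 must have no fixed point: D(5) = 44.
P = 126·44/362880 = 11/720 ≈ 0.015.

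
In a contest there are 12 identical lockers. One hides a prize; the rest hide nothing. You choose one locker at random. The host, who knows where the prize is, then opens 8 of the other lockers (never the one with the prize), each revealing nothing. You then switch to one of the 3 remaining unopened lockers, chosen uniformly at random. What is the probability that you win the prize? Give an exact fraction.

Your original locker holds the prize with probability 1/12, so the other 11 collectively hold it with probability 11/12.
The host can always find 8 empty lockers to open, so the reveals don't change that 11/12; it is now spread over the 3 remaining unopened lockers.
P(win by switching) = (11/12) · (1/3) = 11/36.

11/36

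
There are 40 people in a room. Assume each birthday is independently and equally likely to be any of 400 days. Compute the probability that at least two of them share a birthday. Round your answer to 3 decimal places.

It's easier to compute the probability that all 40 are distinct.
P(all distinct) = 400/400 · 399/400 · ··· · 361/400 ≈ 0.133.
So the probability of at least one match is 1 − 0.133 = 0.867.

0.867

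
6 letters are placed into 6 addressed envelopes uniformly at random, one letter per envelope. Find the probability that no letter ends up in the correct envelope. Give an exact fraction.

53/144

This is the derangement probability: permutations of 6 with no fixed point.
D(6) = 6! · (1 − 1/1! + 1/2! − ··· + (−1)^6/6!) = 265.
P = 265/720 = 53/144.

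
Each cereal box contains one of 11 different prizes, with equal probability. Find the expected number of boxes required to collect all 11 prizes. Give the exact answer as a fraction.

83711/2520

After i distinct types are collected, each trial gives a new one with probability (11−i)/11, so the expected wait for the next new type is 11/(11−i).
E = 11/11 + 11/10 + 11/9 + 11/8 + 11/7 + 11/6 + 11/5 + 11/4 + 11/3 + 11/2 + 11/1 = 83711/2520.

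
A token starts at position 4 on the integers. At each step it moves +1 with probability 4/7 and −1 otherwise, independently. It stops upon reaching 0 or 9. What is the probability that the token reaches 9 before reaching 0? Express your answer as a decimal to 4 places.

Let r = q/p = (3/7)/(4/7) = 3/4. The recurrence P(i) = p·P(i+1) + q·P(i−1) with P(0)=0, P(9)=1 gives P(i) = (1 − r^i)/(1 − r^9).
P(4) = (1 − (3/4)^4) / (1 − (3/4)^9) = 179200/242461 ≈ 0.7391.

0.7391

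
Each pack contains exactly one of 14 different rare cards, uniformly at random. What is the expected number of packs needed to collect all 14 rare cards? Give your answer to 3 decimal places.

After i distinct types are collected, each trial gives a new one with probability (14−i)/14, so the expected wait for the next new type is 14/(14−i).
E = 14/14 + 14/13 + 14/12 + 14/11 + 14/10 + 14/9 + 14/8 + 14/7 + 14/6 + 14/5 + 14/4 + 14/3 + 14/2 + 14/1 = 1171733/25740 ≈ 45.522.

45.522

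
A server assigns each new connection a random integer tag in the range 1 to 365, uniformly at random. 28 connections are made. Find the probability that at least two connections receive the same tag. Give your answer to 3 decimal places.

It's easier to compute the probability that all 28 are distinct.
P(all distinct) = 365/365 · 364/365 · ··· · 338/365 ≈ 0.346.
So the probability of at least one match is 1 − 0.346 = 0.654.

0.654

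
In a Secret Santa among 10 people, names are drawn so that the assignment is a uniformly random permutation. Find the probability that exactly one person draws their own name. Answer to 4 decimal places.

0.3679

Choose which one is fixed: C(10,1) = 10 ways.
The remaining 9 must have no fixed point: D(9) = 133496.
P = 10·133496/3628800 = 16687/45360 ≈ 0.3679.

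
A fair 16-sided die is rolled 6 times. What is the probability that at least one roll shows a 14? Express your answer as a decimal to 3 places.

0.321

P(no roll shows a 14) = (15/16)^6 ≈ 0.679.
P(at least one) = 1 − 0.679 = 0.321.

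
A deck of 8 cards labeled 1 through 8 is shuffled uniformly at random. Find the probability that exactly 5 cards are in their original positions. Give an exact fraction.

Choose which 5 of the 8 are fixed: C(8,5) = 56 ways.
The remaining 3 must have no fixed point: D(3) = 2.
P = 56·2/40320 = 1/360.

1/360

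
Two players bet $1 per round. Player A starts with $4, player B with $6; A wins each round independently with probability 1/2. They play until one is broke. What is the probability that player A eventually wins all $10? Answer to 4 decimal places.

0.4000

With a fair step, P(i) = ½P(i−1) + ½P(i+1) with P(0)=0, P(10)=1 has the linear solution P(i) = i/10.
P(4) = 4/10 = 2/5 ≈ 0.4000.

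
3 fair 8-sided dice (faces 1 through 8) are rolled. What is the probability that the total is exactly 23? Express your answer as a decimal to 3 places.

There are 8^3 = 512 equally likely outcomes.
The number of ordered 3-tuples from {1,…,8} summing to 23 is 3.
P(sum = 23) = 3/512 ≈ 0.006.

0.006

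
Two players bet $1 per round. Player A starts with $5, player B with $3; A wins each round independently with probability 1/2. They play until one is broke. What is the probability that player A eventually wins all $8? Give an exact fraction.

With a fair step, P(i) = ½P(i−1) + ½P(i+1) with P(0)=0, P(8)=1 has the linear solution P(i) = i/8.
P(5) = 5/8.

5/8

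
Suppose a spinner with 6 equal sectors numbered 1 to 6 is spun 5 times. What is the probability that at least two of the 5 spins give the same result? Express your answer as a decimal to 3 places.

P(all 5 different) = 6/6 · 5/6 · ··· · 2/6 ≈ 0.093.
P(at least two equal) = 1 − 0.093 = 0.907.

0.907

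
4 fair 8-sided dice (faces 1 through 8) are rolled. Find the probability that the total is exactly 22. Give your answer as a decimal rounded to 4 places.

There are 8^4 = 4096 equally likely outcomes.
The number of ordered 4-tuples from {1,…,8} summing to 22 is 246.
P(sum = 22) = 246/4096 = 123/2048 ≈ 0.0601.

0.0601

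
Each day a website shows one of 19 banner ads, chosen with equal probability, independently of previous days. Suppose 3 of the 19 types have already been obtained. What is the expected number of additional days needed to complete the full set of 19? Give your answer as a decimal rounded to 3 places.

64.234

Starting from 3 distinct types, each trial gives a new one with probability (19−i)/19 when i types are held, so the wait for the next new type is 19/(19−i).
E = 19/16 + 19/15 + 19/14 + 19/13 + 19/12 + 19/11 + 19/10 + 19/9 + 19/8 + 19/7 + 19/6 + 19/5 + 19/4 + 19/3 + 19/2 + 19/1 = 46294621/720720 ≈ 64.234.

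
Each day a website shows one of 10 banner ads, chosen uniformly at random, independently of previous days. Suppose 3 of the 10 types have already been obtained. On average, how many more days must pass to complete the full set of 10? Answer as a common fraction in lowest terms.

363/14

Starting from 3 distinct types, each trial gives a new one with probability (10−i)/10 when i types are held, so the wait for the next new type is 10/(10−i).
E = 10/7 + 10/6 + 10/5 + 10/4 + 10/3 + 10/2 + 10/1 = 363/14.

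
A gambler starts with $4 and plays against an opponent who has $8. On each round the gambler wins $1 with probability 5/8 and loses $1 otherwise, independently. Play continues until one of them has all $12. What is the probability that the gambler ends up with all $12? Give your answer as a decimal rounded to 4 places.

Let r = q/p = (3/8)/(5/8) = 3/5. The recurrence P(i) = p·P(i+1) + q·P(i−1) with P(0)=0, P(12)=1 gives P(i) = (1 − r^i)/(1 − r^12).
P(4) = (1 − (3/5)^4) / (1 − (3/5)^12) = 390625/447811 ≈ 0.8723.

0.8723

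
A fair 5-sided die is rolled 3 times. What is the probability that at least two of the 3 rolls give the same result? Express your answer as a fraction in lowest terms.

P(all 3 different) = 5/5 · 4/5 · ··· · 3/5 = 12/25.
P(at least two equal) = 1 − 12/25 = 13/25.

13/25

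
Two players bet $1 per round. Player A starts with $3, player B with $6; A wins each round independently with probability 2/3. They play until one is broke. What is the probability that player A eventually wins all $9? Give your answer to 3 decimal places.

0.877

Let r = q/p = (1/3)/(2/3) = 1/2. The recurrence P(i) = p·P(i+1) + q·P(i−1) with P(0)=0, P(9)=1 gives P(i) = (1 − r^i)/(1 − r^9).
P(3) = (1 − (1/2)^3) / (1 − (1/2)^9) = 64/73 ≈ 0.877.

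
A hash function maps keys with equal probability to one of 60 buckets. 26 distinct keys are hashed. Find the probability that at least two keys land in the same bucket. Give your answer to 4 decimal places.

0.9983

It's easier to compute the probability that all 26 are distinct.
P(all distinct) = 60/60 · 59/60 · ··· · 35/60 ≈ 0.0017.
So the probability of at least one match is 1 − 0.0017 = 0.9983.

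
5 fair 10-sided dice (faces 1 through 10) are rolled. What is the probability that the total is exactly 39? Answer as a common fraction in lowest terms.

There are 10^5 = 100000 equally likely outcomes.
The number of ordered 5-tuples from {1,…,10} summing to 39 is 1340.
P(sum = 39) = 1340/100000 = 67/5000.

67/5000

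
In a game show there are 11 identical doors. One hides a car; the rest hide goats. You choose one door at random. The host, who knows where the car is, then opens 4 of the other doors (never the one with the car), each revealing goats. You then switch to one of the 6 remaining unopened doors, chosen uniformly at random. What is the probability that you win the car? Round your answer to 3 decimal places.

0.152

Your original door holds the car with probability 1/11, so the other 10 collectively hold it with probability 10/11.
The host can always find 4 empty doors to open, so the reveals don't change that 10/11; it is now spread over the 6 remaining unopened doors.
P(win by switching) = (10/11) · (1/6) = 5/33 ≈ 0.152.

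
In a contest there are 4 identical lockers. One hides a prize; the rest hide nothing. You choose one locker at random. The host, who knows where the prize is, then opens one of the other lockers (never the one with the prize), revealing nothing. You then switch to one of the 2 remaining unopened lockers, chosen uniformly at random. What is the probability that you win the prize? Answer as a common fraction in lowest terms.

3/8

Your original locker holds the prize with probability 1/4, so the other 3 collectively hold it with probability 3/4.
The host can always find an empty locker to open, so this doesn't change that 3/4; it is now spread over the 2 remaining unopened lockers.
P(win by switching) = (3/4) · (1/2) = 3/8.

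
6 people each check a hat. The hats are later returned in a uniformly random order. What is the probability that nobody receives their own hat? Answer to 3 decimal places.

0.368

This is the derangement probability: permutations of 6 with no fixed point.
D(6) = 6! · (1 − 1/1! + 1/2! − ··· + (−1)^6/6!) = 265.
P = 265/720 = 53/144 ≈ 0.368.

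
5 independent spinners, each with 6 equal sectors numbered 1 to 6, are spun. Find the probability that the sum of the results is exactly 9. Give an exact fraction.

35/3888

There are 6^5 = 7776 equally likely outcomes.
The number of ordered 5-tuples from {1,…,6} summing to 9 is 70.
P(sum = 9) = 70/7776 = 35/3888.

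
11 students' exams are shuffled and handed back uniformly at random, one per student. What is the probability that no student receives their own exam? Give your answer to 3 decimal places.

This is the derangement probability: permutations of 11 with no fixed point.
D(11) = 11! · (1 − 1/1! + 1/2! − ··· + (−1)^11/11!) = 14684570.
P = 14684570/39916800 = 1468457/3991680 ≈ 0.368.

0.368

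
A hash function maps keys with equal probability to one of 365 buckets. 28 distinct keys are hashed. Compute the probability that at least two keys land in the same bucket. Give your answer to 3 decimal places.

0.654

It's easier to compute the probability that all 28 are distinct.
P(all distinct) = 365/365 · 364/365 · ··· · 338/365 ≈ 0.346.
So the probability of at least one match is 1 − 0.346 = 0.654.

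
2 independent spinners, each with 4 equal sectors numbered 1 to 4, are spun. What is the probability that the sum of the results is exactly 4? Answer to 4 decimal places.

0.1875

There are 4^2 = 16 equally likely outcomes.
The number of ordered 2-tuples from {1,…,4} summing to 4 is 3.
P(sum = 4) = 3/16 ≈ 0.1875.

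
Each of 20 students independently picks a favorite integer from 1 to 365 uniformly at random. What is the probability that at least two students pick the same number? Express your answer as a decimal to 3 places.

0.411

It's easier to compute the probability that all 20 are distinct.
P(all distinct) = 365/365 · 364/365 · ··· · 346/365 ≈ 0.589.
So the probability of at least one match is 1 − 0.589 = 0.411.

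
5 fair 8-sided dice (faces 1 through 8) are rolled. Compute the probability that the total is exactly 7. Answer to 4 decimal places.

There are 8^5 = 32768 equally likely outcomes.
The number of ordered 5-tuples from {1,…,8} summing to 7 is 15.
P(sum = 7) = 15/32768 ≈ 0.0005.

0.0005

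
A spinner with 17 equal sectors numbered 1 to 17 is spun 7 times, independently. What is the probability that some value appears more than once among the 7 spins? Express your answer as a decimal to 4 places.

P(all 7 different) = 17/17 · 16/17 · ··· · 11/17 ≈ 0.2389.
P(at least two equal) = 1 − 0.2389 = 0.7611.

0.7611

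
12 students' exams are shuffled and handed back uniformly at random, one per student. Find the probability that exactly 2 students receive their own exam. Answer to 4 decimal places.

Choose which 2 of the 12 are fixed: C(12,2) = 66 ways.
The remaining 10 must have no fixed point: D(10) = 1334961.
P = 66·1334961/479001600 = 16481/89600 ≈ 0.1839.

0.1839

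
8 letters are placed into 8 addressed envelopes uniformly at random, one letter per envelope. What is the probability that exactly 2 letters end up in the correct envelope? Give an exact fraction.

Choose which 2 of the 8 are fixed: C(8,2) = 28 ways.
The remaining 6 must have no fixed point: D(6) = 265.
P = 28·265/40320 = 53/288.

53/288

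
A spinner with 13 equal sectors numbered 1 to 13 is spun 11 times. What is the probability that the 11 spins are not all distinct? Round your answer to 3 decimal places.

P(all 11 different) = 13/13 · 12/13 · ··· · 3/13 ≈ 0.002.
P(at least two equal) = 1 − 0.002 = 0.998.

0.998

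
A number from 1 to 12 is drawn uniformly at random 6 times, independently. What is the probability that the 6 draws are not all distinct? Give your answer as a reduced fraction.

1343/1728

P(all 6 different) = 12/12 · 11/12 · ··· · 7/12 = 385/1728.
P(at least two equal) = 1 − 385/1728 = 1343/1728.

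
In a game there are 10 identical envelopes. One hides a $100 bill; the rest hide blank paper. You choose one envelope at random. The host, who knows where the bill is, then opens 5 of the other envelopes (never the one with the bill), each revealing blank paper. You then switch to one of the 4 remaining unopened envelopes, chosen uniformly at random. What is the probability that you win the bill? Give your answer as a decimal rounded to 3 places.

Your original envelope holds the bill with probability 1/10, so the other 9 collectively hold it with probability 9/10.
The host can always find 5 empty envelopes to open, so the reveals don't change that 9/10; it is now spread over the 4 remaining unopened envelopes.
P(win by switching) = (9/10) · (1/4) = 9/40 ≈ 0.225.

0.225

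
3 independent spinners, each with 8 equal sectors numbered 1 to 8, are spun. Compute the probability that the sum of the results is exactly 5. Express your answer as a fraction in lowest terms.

There are 8^3 = 512 equally likely outcomes.
The number of ordered 3-tuples from {1,…,8} summing to 5 is 6.
P(sum = 5) = 6/512 = 3/256.

3/256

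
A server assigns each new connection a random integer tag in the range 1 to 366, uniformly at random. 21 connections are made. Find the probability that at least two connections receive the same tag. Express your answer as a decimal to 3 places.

0.443

It's easier to compute the probability that all 21 are distinct.
P(all distinct) = 366/366 · 365/366 · ··· · 346/366 ≈ 0.557.
So the probability of at least one match is 1 − 0.557 = 0.443.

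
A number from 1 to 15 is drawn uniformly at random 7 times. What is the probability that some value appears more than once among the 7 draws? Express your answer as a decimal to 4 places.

0.8102

P(all 7 different) = 15/15 · 14/15 · ··· · 9/15 ≈ 0.1898.
P(at least two equal) = 1 − 0.1898 = 0.8102.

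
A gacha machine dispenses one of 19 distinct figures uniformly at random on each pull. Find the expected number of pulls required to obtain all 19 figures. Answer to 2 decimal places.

67.41

After i distinct types are collected, each trial gives a new one with probability (19−i)/19, so the expected wait for the next new type is 19/(19−i).
E = 19/19 + 19/18 + 19/17 + 19/16 + 19/15 + 19/14 + 19/13 + 19/12 + 19/11 + 19/10 + 19/9 + 19/8 + 19/7 + 19/6 + 19/5 + 19/4 + 19/3 + 19/2 + 19/1 = 275295799/4084080 ≈ 67.41.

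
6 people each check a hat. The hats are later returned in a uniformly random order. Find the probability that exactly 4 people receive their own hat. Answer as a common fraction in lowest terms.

1/48

Choose which 4 of the 6 are fixed: C(6,4) = 15 ways.
The remaining 2 must have no fixed point: D(2) = 1.
P = 15·1/720 = 1/48.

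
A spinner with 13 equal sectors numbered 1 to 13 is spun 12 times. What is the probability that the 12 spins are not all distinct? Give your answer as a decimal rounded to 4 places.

P(all 12 different) = 13/13 · 12/13 · ··· · 2/13 ≈ 0.0003.
P(at least two equal) = 1 − 0.0003 = 0.9997.

0.9997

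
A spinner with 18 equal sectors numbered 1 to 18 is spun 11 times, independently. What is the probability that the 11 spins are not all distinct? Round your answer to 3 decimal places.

P(all 11 different) = 18/18 · 17/18 · ··· · 8/18 ≈ 0.020.
P(at least two equal) = 1 − 0.020 = 0.980.

0.980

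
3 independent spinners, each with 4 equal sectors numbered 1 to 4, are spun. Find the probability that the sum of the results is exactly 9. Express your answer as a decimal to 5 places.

0.15625

There are 4^3 = 64 equally likely outcomes.
The number of ordered 3-tuples from {1,…,4} summing to 9 is 10.
P(sum = 9) = 10/64 = 5/32 ≈ 0.15625.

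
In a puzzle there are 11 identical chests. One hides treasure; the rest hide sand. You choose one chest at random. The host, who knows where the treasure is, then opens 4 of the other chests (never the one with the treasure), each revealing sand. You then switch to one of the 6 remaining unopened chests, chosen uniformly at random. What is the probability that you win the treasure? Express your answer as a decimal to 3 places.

0.152

Your original chest holds the treasure with probability 1/11, so the other 10 collectively hold it with probability 10/11.
The host can always find 4 empty chests to open, so the reveals don't change that 10/11; it is now spread over the 6 remaining unopened chests.
P(win by switching) = (10/11) · (1/6) = 5/33 ≈ 0.152.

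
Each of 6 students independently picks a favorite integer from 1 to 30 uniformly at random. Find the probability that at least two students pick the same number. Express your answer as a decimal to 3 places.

0.414

It's easier to compute the probability that all 6 are distinct.
P(all distinct) = 30/30 · 29/30 · ··· · 25/30 ≈ 0.586.
So the probability of at least one match is 1 − 0.586 = 0.414.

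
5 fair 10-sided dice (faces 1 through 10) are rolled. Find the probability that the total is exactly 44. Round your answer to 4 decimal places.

0.0021

There are 10^5 = 100000 equally likely outcomes.
The number of ordered 5-tuples from {1,…,10} summing to 44 is 210.
P(sum = 44) = 210/100000 = 21/10000 ≈ 0.0021.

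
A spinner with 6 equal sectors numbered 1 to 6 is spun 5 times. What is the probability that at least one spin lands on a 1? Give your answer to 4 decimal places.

0.5981

P(no spin lands on a 1) = (5/6)^5 ≈ 0.4019.
P(at least one) = 1 − 0.4019 = 0.5981.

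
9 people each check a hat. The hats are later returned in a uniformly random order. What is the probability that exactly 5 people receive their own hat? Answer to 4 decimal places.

Choose which 5 of the 9 are fixed: C(9,5) = 126 ways.
The remaining 4 must have no fixed point: D(4) = 9.
P = 126·9/362880 = 1/320 ≈ 0.0031.

0.0031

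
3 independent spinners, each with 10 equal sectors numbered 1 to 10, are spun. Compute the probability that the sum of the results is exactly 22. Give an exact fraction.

9/200

There are 10^3 = 1000 equally likely outcomes.
The number of ordered 3-tuples from {1,…,10} summing to 22 is 45.
P(sum = 22) = 45/1000 = 9/200.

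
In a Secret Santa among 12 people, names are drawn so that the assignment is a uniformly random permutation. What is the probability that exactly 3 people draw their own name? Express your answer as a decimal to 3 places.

Choose which 3 of the 12 are fixed: C(12,3) = 220 ways.
The remaining 9 must have no fixed point: D(9) = 133496.
P = 220·133496/479001600 = 16687/272160 ≈ 0.061.

0.061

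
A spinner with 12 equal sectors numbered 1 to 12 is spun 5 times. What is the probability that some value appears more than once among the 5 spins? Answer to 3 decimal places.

0.618

P(all 5 different) = 12/12 · 11/12 · ··· · 8/12 ≈ 0.382.
P(at least two equal) = 1 − 0.382 = 0.618.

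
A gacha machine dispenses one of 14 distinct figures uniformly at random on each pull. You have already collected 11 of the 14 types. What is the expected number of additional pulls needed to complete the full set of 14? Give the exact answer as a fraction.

77/3

Starting from 11 distinct types, each trial gives a new one with probability (14−i)/14 when i types are held, so the wait for the next new type is 14/(14−i).
E = 14/3 + 14/2 + 14/1 = 77/3.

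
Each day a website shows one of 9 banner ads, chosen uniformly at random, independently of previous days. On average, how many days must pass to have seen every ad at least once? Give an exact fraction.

7129/280

After i distinct types are collected, each trial gives a new one with probability (9−i)/9, so the expected wait for the next new type is 9/(9−i).
E = 9/9 + 9/8 + 9/7 + 9/6 + 9/5 + 9/4 + 9/3 + 9/2 + 9/1 = 7129/280.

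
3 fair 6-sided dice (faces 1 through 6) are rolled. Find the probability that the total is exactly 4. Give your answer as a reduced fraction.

There are 6^3 = 216 equally likely outcomes.
The number of ordered 3-tuples from {1,…,6} summing to 4 is 3.
P(sum = 4) = 3/216 = 1/72.

1/72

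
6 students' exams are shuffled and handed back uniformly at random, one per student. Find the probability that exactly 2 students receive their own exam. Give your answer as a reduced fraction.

Choose which 2 of the 6 are fixed: C(6,2) = 15 ways.
The remaining 4 must have no fixed point: D(4) = 9.
P = 15·9/720 = 3/16.

3/16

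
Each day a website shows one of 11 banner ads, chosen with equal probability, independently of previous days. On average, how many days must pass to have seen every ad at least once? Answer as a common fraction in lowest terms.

After i distinct types are collected, each trial gives a new one with probability (11−i)/11, so the expected wait for the next new type is 11/(11−i).
E = 11/11 + 11/10 + 11/9 + 11/8 + 11/7 + 11/6 + 11/5 + 11/4 + 11/3 + 11/2 + 11/1 = 83711/2520.

83711/2520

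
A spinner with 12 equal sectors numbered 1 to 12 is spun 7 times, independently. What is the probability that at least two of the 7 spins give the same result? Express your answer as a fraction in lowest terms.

3071/3456

P(all 7 different) = 12/12 · 11/12 · ··· · 6/12 = 385/3456.
P(at least two equal) = 1 − 385/3456 = 3071/3456.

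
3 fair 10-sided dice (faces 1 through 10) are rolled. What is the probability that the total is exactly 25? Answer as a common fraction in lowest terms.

21/1000

There are 10^3 = 1000 equally likely outcomes.
The number of ordered 3-tuples from {1,…,10} summing to 25 is 21.
P(sum = 25) = 21/1000.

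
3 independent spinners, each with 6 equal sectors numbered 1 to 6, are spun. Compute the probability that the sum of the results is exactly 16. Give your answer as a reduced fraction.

1/36

There are 6^3 = 216 equally likely outcomes.
The number of ordered 3-tuples from {1,…,6} summing to 16 is 6.
P(sum = 16) = 6/216 = 1/36.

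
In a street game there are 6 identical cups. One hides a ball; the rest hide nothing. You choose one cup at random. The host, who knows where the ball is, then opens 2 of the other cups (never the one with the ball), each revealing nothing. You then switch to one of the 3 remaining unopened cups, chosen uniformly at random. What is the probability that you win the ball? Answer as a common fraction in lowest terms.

5/18

Your original cup holds the ball with probability 1/6, so the other 5 collectively hold it with probability 5/6.
The host can always find 2 empty cups to open, so the reveals don't change that 5/6; it is now spread over the 3 remaining unopened cups.
P(win by switching) = (5/6) · (1/3) = 5/18.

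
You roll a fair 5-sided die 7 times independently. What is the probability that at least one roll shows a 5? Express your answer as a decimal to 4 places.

0.7903

P(no roll shows a 5) = (4/5)^7 ≈ 0.2097.
P(at least one) = 1 − 0.2097 = 0.7903.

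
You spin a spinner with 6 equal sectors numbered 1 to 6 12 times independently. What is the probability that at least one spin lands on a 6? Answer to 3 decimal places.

0.888

P(no spin lands on a 6) = (5/6)^12 ≈ 0.112.
P(at least one) = 1 − 0.112 = 0.888.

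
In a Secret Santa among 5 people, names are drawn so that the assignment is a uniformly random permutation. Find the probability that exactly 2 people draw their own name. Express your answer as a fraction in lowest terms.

1/6

Choose which 2 of the 5 are fixed: C(5,2) = 10 ways.
The remaining 3 must have no fixed point: D(3) = 2.
P = 10·2/120 = 1/6.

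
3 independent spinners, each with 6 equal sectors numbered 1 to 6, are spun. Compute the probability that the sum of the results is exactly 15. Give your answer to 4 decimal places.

0.0463

There are 6^3 = 216 equally likely outcomes.
The number of ordered 3-tuples from {1,…,6} summing to 15 is 10.
P(sum = 15) = 10/216 = 5/108 ≈ 0.0463.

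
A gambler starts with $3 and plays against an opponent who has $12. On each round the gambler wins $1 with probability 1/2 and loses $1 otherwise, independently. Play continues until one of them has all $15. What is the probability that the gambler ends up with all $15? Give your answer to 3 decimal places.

0.200

With a fair step, P(i) = ½P(i−1) + ½P(i+1) with P(0)=0, P(15)=1 has the linear solution P(i) = i/15.
P(3) = 3/15 = 1/5 ≈ 0.200.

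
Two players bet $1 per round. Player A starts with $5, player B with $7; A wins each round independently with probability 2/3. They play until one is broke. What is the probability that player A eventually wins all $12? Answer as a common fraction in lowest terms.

3968/4095

Let r = q/p = (1/3)/(2/3) = 1/2. The recurrence P(i) = p·P(i+1) + q·P(i−1) with P(0)=0, P(12)=1 gives P(i) = (1 − r^i)/(1 − r^12).
P(5) = (1 − (1/2)^5) / (1 − (1/2)^12) = 3968/4095.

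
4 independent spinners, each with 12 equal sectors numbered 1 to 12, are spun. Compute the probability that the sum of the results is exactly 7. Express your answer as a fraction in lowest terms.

There are 12^4 = 20736 equally likely outcomes.
The number of ordered 4-tuples from {1,…,12} summing to 7 is 20.
P(sum = 7) = 20/20736 = 5/5184.

5/5184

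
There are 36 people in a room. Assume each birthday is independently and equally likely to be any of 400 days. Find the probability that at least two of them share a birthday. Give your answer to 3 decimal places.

0.803

It's easier to compute the probability that all 36 are distinct.
P(all distinct) = 400/400 · 399/400 · ··· · 365/400 ≈ 0.197.
So the probability of at least one match is 1 − 0.197 = 0.803.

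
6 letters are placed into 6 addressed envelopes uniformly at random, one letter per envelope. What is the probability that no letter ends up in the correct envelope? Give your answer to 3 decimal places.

This is the derangement probability: permutations of 6 with no fixed point.
D(6) = 6! · (1 − 1/1! + 1/2! − ··· + (−1)^6/6!) = 265.
P = 265/720 = 53/144 ≈ 0.368.

0.368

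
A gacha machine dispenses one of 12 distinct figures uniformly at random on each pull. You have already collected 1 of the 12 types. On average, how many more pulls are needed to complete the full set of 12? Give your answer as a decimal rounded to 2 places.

Starting from 1 distinct type, each trial gives a new one with probability (12−i)/12 when i types are held, so the wait for the next new type is 12/(12−i).
E = 12/11 + 12/10 + 12/9 + 12/8 + 12/7 + 12/6 + 12/5 + 12/4 + 12/3 + 12/2 + 12/1 = 83711/2310 ≈ 36.24.

36.24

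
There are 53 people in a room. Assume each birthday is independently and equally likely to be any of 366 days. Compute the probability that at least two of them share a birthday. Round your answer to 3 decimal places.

0.981

It's easier to compute the probability that all 53 are distinct.
P(all distinct) = 366/366 · 365/366 · ··· · 314/366 ≈ 0.019.
So the probability of at least one match is 1 − 0.019 = 0.981.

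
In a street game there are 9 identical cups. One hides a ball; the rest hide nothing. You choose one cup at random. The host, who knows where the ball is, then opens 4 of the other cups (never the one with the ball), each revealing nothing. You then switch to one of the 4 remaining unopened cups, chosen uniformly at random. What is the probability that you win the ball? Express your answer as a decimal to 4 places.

0.2222

Your original cup holds the ball with probability 1/9, so the other 8 collectively hold it with probability 8/9.
The host can always find 4 empty cups to open, so the reveals don't change that 8/9; it is now spread over the 4 remaining unopened cups.
P(win by switching) = (8/9) · (1/4) = 2/9 ≈ 0.2222.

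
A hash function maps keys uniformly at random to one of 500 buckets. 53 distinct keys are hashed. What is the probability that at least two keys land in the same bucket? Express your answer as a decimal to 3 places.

0.943

It's easier to compute the probability that all 53 are distinct.
P(all distinct) = 500/500 · 499/500 · ··· · 448/500 ≈ 0.057.
So the probability of at least one match is 1 − 0.057 = 0.943.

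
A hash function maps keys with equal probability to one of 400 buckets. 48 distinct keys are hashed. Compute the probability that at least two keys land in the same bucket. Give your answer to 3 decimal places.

It's easier to compute the probability that all 48 are distinct.
P(all distinct) = 400/400 · 399/400 · ··· · 353/400 ≈ 0.053.
So the probability of at least one match is 1 − 0.053 = 0.947.

0.947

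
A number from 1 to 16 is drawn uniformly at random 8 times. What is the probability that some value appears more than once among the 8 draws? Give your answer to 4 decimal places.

0.8792

P(all 8 different) = 16/16 · 15/16 · ··· · 9/16 ≈ 0.1208.
P(at least two equal) = 1 − 0.1208 = 0.8792.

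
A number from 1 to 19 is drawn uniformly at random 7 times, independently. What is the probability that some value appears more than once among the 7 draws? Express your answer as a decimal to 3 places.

0.716

P(all 7 different) = 19/19 · 18/19 · ··· · 13/19 ≈ 0.284.
P(at least two equal) = 1 − 0.284 = 0.716.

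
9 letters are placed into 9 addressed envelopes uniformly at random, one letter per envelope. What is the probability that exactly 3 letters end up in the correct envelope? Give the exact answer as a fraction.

Choose which 3 of the 9 are fixed: C(9,3) = 84 ways.
The remaining 6 must have no fixed point: D(6) = 265.
P = 84·265/362880 = 53/864.

53/864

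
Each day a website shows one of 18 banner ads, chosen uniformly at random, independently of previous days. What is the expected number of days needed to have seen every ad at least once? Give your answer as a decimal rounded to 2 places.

After i distinct types are collected, each trial gives a new one with probability (18−i)/18, so the expected wait for the next new type is 18/(18−i).
E = 18/18 + 18/17 + 18/16 + 18/15 + 18/14 + 18/13 + 18/12 + 18/11 + 18/10 + 18/9 + 18/8 + 18/7 + 18/6 + 18/5 + 18/4 + 18/3 + 18/2 + 18/1 = 42822903/680680 ≈ 62.91.

62.91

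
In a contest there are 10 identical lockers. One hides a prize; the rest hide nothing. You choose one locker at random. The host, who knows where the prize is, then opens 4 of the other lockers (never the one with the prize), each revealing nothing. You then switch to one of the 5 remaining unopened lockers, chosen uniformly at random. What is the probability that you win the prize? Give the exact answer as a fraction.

Your original locker holds the prize with probability 1/10, so the other 9 collectively hold it with probability 9/10.
The host can always find 4 empty lockers to open, so the reveals don't change that 9/10; it is now spread over the 5 remaining unopened lockers.
P(win by switching) = (9/10) · (1/5) = 9/50.

9/50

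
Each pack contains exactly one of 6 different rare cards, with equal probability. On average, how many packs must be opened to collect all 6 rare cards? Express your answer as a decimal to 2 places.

14.70

After i distinct types are collected, each trial gives a new one with probability (6−i)/6, so the expected wait for the next new type is 6/(6−i).
E = 6/6 + 6/5 + 6/4 + 6/3 + 6/2 + 6/1 = 147/10 ≈ 14.70.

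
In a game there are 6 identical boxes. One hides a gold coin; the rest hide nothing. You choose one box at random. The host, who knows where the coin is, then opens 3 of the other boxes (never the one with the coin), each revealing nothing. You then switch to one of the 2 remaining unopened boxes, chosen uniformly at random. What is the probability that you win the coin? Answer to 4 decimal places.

0.4167

Your original box holds the coin with probability 1/6, so the other 5 collectively hold it with probability 5/6.
The host can always find 3 empty boxes to open, so the reveals don't change that 5/6; it is now spread over the 2 remaining unopened boxes.
P(win by switching) = (5/6) · (1/2) = 5/12 ≈ 0.4167.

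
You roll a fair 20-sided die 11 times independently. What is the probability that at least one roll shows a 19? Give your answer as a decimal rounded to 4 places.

0.4312

P(no roll shows a 19) = (19/20)^11 ≈ 0.5688.
P(at least one) = 1 − 0.5688 = 0.4312.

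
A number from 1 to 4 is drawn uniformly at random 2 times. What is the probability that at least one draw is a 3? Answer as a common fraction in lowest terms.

7/16

P(no draw is a 3) = (3/4)^2 = 9/16.
P(at least one) = 1 − 9/16 = 7/16.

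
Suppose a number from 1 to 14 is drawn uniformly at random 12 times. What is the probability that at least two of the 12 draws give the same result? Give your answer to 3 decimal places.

0.999

P(all 12 different) = 14/14 · 13/14 · ··· · 3/14 ≈ 0.001.
P(at least two equal) = 1 − 0.001 = 0.999.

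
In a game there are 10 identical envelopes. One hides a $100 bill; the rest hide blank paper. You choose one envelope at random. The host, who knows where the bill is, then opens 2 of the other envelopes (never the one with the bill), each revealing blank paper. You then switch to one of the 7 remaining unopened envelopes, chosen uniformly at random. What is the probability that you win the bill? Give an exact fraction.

9/70

Your original envelope holds the bill with probability 1/10, so the other 9 collectively hold it with probability 9/10.
The host can always find 2 empty envelopes to open, so the reveals don't change that 9/10; it is now spread over the 7 remaining unopened envelopes.
P(win by switching) = (9/10) · (1/7) = 9/70.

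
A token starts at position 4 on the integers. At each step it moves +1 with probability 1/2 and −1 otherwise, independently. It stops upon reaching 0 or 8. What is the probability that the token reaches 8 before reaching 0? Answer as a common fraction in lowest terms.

1/2

With a fair step, P(i) = ½P(i−1) + ½P(i+1) with P(0)=0, P(8)=1 has the linear solution P(i) = i/8.
P(4) = 4/8 = 1/2.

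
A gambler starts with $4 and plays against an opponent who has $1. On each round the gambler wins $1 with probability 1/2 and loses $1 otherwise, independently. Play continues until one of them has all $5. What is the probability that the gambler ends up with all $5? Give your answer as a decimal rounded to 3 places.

With a fair step, P(i) = ½P(i−1) + ½P(i+1) with P(0)=0, P(5)=1 has the linear solution P(i) = i/5.
P(4) = 4/5 ≈ 0.800.

0.800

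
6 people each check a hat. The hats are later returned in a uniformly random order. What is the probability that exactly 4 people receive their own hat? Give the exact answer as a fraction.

1/48

Choose which 4 of the 6 are fixed: C(6,4) = 15 ways.
The remaining 2 must have no fixed point: D(2) = 1.
P = 15·1/720 = 1/48.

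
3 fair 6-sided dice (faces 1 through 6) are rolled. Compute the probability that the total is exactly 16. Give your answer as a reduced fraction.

There are 6^3 = 216 equally likely outcomes.
The number of ordered 3-tuples from {1,…,6} summing to 16 is 6.
P(sum = 16) = 6/216 = 1/36.

1/36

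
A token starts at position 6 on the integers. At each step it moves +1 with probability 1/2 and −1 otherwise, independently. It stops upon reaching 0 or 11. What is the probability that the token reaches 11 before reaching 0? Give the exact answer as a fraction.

With a fair step, P(i) = ½P(i−1) + ½P(i+1) with P(0)=0, P(11)=1 has the linear solution P(i) = i/11.
P(6) = 6/11.

6/11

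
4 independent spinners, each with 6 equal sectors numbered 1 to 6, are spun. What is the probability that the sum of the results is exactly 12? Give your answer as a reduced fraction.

125/1296

There are 6^4 = 1296 equally likely outcomes.
The number of ordered 4-tuples from {1,…,6} summing to 12 is 125.
P(sum = 12) = 125/1296.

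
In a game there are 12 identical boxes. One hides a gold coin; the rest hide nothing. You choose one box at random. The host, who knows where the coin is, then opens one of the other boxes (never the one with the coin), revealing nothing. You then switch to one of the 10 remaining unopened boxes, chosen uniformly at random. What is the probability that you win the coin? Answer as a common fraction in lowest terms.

Your original box holds the coin with probability 1/12, so the other 11 collectively hold it with probability 11/12.
The host can always find an empty box to open, so this doesn't change that 11/12; it is now spread over the 10 remaining unopened boxes.
P(win by switching) = (11/12) · (1/10) = 11/120.

11/120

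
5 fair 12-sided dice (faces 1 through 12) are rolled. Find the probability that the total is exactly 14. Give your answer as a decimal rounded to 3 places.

There are 12^5 = 248832 equally likely outcomes.
The number of ordered 5-tuples from {1,…,12} summing to 14 is 715.
P(sum = 14) = 715/248832 ≈ 0.003.

0.003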